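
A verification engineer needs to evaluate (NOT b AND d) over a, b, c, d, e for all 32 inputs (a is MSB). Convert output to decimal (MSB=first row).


Formula: (NOT b AND d) over a, b, c, d, e (32 rows)
Evaluate each row (bits = a,b,c,d,e, MSB first):
  row 0 [00000]: (NOT 0 AND 0) -> 0
  row 1 [00001]: (NOT 0 AND 0) -> 0
  row 2 [00010]: (NOT 0 AND 1) -> 1
  row 3 [00011]: (NOT 0 AND 1) -> 1
  row 4 [00100]: (NOT 0 AND 0) -> 0
  row 5 [00101]: (NOT 0 AND 0) -> 0
  row 6 [00110]: (NOT 0 AND 1) -> 1
  row 7 [00111]: (NOT 0 AND 1) -> 1
  row 8 [01000]: (NOT 1 AND 0) -> 0
  row 9 [01001]: (NOT 1 AND 0) -> 0
  row 10 [01010]: (NOT 1 AND 1) -> 0
  row 11 [01011]: (NOT 1 AND 1) -> 0
  row 12 [01100]: (NOT 1 AND 0) -> 0
  row 13 [01101]: (NOT 1 AND 0) -> 0
  row 14 [01110]: (NOT 1 AND 1) -> 0
  row 15 [01111]: (NOT 1 AND 1) -> 0
  row 16 [10000]: (NOT 0 AND 0) -> 0
  row 17 [10001]: (NOT 0 AND 0) -> 0
  row 18 [10010]: (NOT 0 AND 1) -> 1
  row 19 [10011]: (NOT 0 AND 1) -> 1
  row 20 [10100]: (NOT 0 AND 0) -> 0
  row 21 [10101]: (NOT 0 AND 0) -> 0
  row 22 [10110]: (NOT 0 AND 1) -> 1
  row 23 [10111]: (NOT 0 AND 1) -> 1
  row 24 [11000]: (NOT 1 AND 0) -> 0
  row 25 [11001]: (NOT 1 AND 0) -> 0
  row 26 [11010]: (NOT 1 AND 1) -> 0
  row 27 [11011]: (NOT 1 AND 1) -> 0
  row 28 [11100]: (NOT 1 AND 0) -> 0
  row 29 [11101]: (NOT 1 AND 0) -> 0
  row 30 [11110]: (NOT 1 AND 1) -> 0
  row 31 [11111]: (NOT 1 AND 1) -> 0
Full result column, 4 rows per line (a,b,c fixed per line; d,e runs 00..11 left to right):
  rows 0-3 [a,b,c=000]: 0011  = hex 3
  rows 4-7 [a,b,c=001]: 0011  = hex 3
  rows 8-11 [a,b,c=010]: 0000  = hex 0
  rows 12-15 [a,b,c=011]: 0000  = hex 0
  rows 16-19 [a,b,c=100]: 0011  = hex 3
  rows 20-23 [a,b,c=101]: 0011  = hex 3
  rows 24-27 [a,b,c=110]: 0000  = hex 0
  rows 28-31 [a,b,c=111]: 0000  = hex 0
Output column (row 0 .. row 31) = 00110011000000000011001100000000
Output column grouped in 4s = 0011 0011 0000 0000 0011 0011 0000 0000 = 0x33003300
Convert to decimal digit by digit (value = value*16 + digit):
  3 -> 3
  3*16 + 3 = 51
  51*16 + 0 = 816
  816*16 + 0 = 13056
  13056*16 + 3 = 208899
  208899*16 + 3 = 3342387
  3342387*16 + 0 = 53478192
  53478192*16 + 0 = 855651072
Decimal = 855651072

855651072


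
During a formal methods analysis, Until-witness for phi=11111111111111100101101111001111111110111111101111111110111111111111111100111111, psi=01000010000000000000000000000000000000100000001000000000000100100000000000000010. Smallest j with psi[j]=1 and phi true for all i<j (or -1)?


(phi U psi) at 0: need smallest j with psi[j]=1 and phi[i]=1 for all i in [0,j).
Scan from step 0:
  step 0: phi=1, psi=0 -> continue
  step 1: psi=1 and phi held for [0,1) -> witness found
Witness step = 1

1


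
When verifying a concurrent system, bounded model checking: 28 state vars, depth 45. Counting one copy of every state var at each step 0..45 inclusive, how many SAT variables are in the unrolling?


BMC unrolls to depth k, creating one copy of each state var for steps 0..k.
Step count = 45 + 1 = 46 (steps 0 through 45)
Vars per step = 28
Total = 28 * 46 = 1288

1288


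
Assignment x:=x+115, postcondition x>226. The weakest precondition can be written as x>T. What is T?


Formula: wp(x:=E, P) = P[E/x] (substitute E for x in postcondition)
Step 1: Postcondition: x>226
Step 2: Substitute x+115 for x: x+115>226
Step 3: Solve for x: x > 226-115 = 111

111


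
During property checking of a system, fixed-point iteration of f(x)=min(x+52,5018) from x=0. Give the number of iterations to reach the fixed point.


Step 1: x=0, cap=5018, increment=52
Step 2: x grows by 52 each step until capped at 5018; fixed point is x=5018
Step 3: iterations = ceil(5018/52) = 97

97


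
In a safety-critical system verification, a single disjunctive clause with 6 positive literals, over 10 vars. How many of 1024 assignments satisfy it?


Step 1: Total=2^10=1024
Step 2: Unsat when all 6 false: 2^4=16
Step 3: Sat=1024-16=1008

1008


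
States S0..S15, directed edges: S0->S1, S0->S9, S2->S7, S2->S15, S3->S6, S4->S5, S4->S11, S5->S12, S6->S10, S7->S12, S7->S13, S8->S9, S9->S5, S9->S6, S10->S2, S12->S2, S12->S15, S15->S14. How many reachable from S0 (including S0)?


BFS from S0:
  layer 0: {S0}
  layer 1: {S1, S9}
  layer 2: {S5, S6}
  layer 3: {S10, S12}
  layer 4: {S2, S15}
  layer 5: {S7, S14}
  layer 6: {S13}
Reachable set: {S0, S1, S2, S5, S6, S7, S9, S10, S12, S13, S14, S15}
Count = 12

12


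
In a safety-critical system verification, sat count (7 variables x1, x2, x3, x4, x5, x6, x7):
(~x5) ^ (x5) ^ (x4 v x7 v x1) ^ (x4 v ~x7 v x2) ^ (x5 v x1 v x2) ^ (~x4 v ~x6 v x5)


CNF with 6 clauses over 7 vars (128 assignments).
An assignment satisfies CNF iff every clause has >=1 true literal.
Check each row (bits = x1,x2,x3,x4,x5,x6,x7; clause T/F shown):
  row 0 [0000000]: clauses=TFFTFT -> 0
  row 1 [0000001]: clauses=TFTFFT -> 0
  row 2 [0000010]: clauses=TFFTFT -> 0
  row 3 [0000011]: clauses=TFTFFT -> 0
  row 4 [0000100]: clauses=FTFTTT -> 0
  (every remaining row is evaluated the same way; all 128 results are listed next)
Full result column, 8 rows per line (x1,x2,x3,x4 fixed per line; x5,x6,x7 runs 000..111 left to right):
  rows 0-7 [x1,x2,x3,x4=0000]: 00000000  (ones: 0)
  rows 8-15 [x1,x2,x3,x4=0001]: 00000000  (ones: 0)
  rows 16-23 [x1,x2,x3,x4=0010]: 00000000  (ones: 0)
  rows 24-31 [x1,x2,x3,x4=0011]: 00000000  (ones: 0)
  rows 32-39 [x1,x2,x3,x4=0100]: 00000000  (ones: 0)
  rows 40-47 [x1,x2,x3,x4=0101]: 00000000  (ones: 0)
  rows 48-55 [x1,x2,x3,x4=0110]: 00000000  (ones: 0)
  rows 56-63 [x1,x2,x3,x4=0111]: 00000000  (ones: 0)
  rows 64-71 [x1,x2,x3,x4=1000]: 00000000  (ones: 0)
  rows 72-79 [x1,x2,x3,x4=1001]: 00000000  (ones: 0)
  rows 80-87 [x1,x2,x3,x4=1010]: 00000000  (ones: 0)
  rows 88-95 [x1,x2,x3,x4=1011]: 00000000  (ones: 0)
  rows 96-103 [x1,x2,x3,x4=1100]: 00000000  (ones: 0)
  rows 104-111 [x1,x2,x3,x4=1101]: 00000000  (ones: 0)
  rows 112-119 [x1,x2,x3,x4=1110]: 00000000  (ones: 0)
  rows 120-127 [x1,x2,x3,x4=1111]: 00000000  (ones: 0)
Satisfying assignments = 0+0+0+0+0+0+0+0+0+0+0+0+0+0+0+0 = 0

0


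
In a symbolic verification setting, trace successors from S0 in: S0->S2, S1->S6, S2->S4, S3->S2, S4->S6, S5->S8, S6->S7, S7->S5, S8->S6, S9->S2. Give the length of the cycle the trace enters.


Trace from S0 until a state repeats:
  S0 -> S2 -> S4 -> S6 -> S7 -> S5 -> S8 -> S6
S6 first seen at step 3, revisited at step 7.
Cycle length = 7 - 3 = 4

4


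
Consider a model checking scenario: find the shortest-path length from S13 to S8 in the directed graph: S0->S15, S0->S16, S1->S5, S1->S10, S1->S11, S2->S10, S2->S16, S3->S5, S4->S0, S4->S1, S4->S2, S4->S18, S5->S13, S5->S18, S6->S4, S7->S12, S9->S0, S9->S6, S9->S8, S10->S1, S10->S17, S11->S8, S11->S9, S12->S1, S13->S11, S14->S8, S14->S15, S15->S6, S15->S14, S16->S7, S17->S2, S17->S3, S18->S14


BFS layer-by-layer from S13:
  dist 0: {S13}
  dist 1: {S11}
  dist 2: {S8, S9}
  -> S8 reached at distance 2
Shortest path length = 2

2


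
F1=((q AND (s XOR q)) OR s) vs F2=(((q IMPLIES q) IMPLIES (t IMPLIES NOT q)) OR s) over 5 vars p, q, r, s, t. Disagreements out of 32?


F1 = ((q AND (s XOR q)) OR s)
F2 = (((q IMPLIES q) IMPLIES (t IMPLIES NOT q)) OR s)
Evaluate both on each of 32 rows (bits = p,q,r,s,t):
  row 0 [00000]: F1=0 F2=1 (differ) -> 1
  row 1 [00001]: F1=0 F2=1 (differ) -> 1
  row 2 [00010]: F1=1 F2=1 -> 0
  row 3 [00011]: F1=1 F2=1 -> 0
  row 4 [00100]: F1=0 F2=1 (differ) -> 1
  row 5 [00101]: F1=0 F2=1 (differ) -> 1
  row 6 [00110]: F1=1 F2=1 -> 0
  row 7 [00111]: F1=1 F2=1 -> 0
  row 8 [01000]: F1=1 F2=1 -> 0
  row 9 [01001]: F1=1 F2=0 (differ) -> 1
  row 10 [01010]: F1=1 F2=1 -> 0
  row 11 [01011]: F1=1 F2=1 -> 0
  row 12 [01100]: F1=1 F2=1 -> 0
  row 13 [01101]: F1=1 F2=0 (differ) -> 1
  row 14 [01110]: F1=1 F2=1 -> 0
  row 15 [01111]: F1=1 F2=1 -> 0
  row 16 [10000]: F1=0 F2=1 (differ) -> 1
  row 17 [10001]: F1=0 F2=1 (differ) -> 1
  row 18 [10010]: F1=1 F2=1 -> 0
  row 19 [10011]: F1=1 F2=1 -> 0
  row 20 [10100]: F1=0 F2=1 (differ) -> 1
  row 21 [10101]: F1=0 F2=1 (differ) -> 1
  row 22 [10110]: F1=1 F2=1 -> 0
  row 23 [10111]: F1=1 F2=1 -> 0
  row 24 [11000]: F1=1 F2=1 -> 0
  row 25 [11001]: F1=1 F2=0 (differ) -> 1
  row 26 [11010]: F1=1 F2=1 -> 0
  row 27 [11011]: F1=1 F2=1 -> 0
  row 28 [11100]: F1=1 F2=1 -> 0
  row 29 [11101]: F1=1 F2=0 (differ) -> 1
  row 30 [11110]: F1=1 F2=1 -> 0
  row 31 [11111]: F1=1 F2=1 -> 0
Full result column, 8 rows per line (p,q fixed per line; r,s,t runs 000..111 left to right):
  rows 0-7 [p,q=00]: 11001100  (ones: 4)
  rows 8-15 [p,q=01]: 01000100  (ones: 2)
  rows 16-23 [p,q=10]: 11001100  (ones: 4)
  rows 24-31 [p,q=11]: 01000100  (ones: 2)
Disagreements = 4+2+4+2 = 12

12


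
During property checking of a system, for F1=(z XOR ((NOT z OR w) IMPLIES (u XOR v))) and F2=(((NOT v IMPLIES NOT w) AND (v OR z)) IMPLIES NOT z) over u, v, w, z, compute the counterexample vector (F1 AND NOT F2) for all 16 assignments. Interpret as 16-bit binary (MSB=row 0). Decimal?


F1 = (z XOR ((NOT z OR w) IMPLIES (u XOR v)))
F2 = (((NOT v IMPLIES NOT w) AND (v OR z)) IMPLIES NOT z)
Counterexample to F1=>F2 is where F1=1 and F2=0.
Evaluate each row (bits = u,v,w,z, MSB first):
  row 0 [0000]: F1=0 F2=1 -> F1&~F2 -> 0
  row 1 [0001]: F1=0 F2=0 -> F1&~F2 -> 0
  row 2 [0010]: F1=0 F2=1 -> F1&~F2 -> 0
  row 3 [0011]: F1=1 F2=1 -> F1&~F2 -> 0
  row 4 [0100]: F1=1 F2=1 -> F1&~F2 -> 0
  row 5 [0101]: F1=0 F2=0 -> F1&~F2 -> 0
  row 6 [0110]: F1=1 F2=1 -> F1&~F2 -> 0
  row 7 [0111]: F1=0 F2=0 -> F1&~F2 -> 0
  row 8 [1000]: F1=1 F2=1 -> F1&~F2 -> 0
  row 9 [1001]: F1=0 F2=0 -> F1&~F2 -> 0
  row 10 [1010]: F1=1 F2=1 -> F1&~F2 -> 0
  row 11 [1011]: F1=0 F2=1 -> F1&~F2 -> 0
  row 12 [1100]: F1=0 F2=1 -> F1&~F2 -> 0
  row 13 [1101]: F1=0 F2=0 -> F1&~F2 -> 0
  row 14 [1110]: F1=0 F2=1 -> F1&~F2 -> 0
  row 15 [1111]: F1=1 F2=0 -> F1&~F2 -> 1
Full result column, 4 rows per line (u,v fixed per line; w,z runs 00..11 left to right):
  rows 0-3 [u,v=00]: 0000  = hex 0
  rows 4-7 [u,v=01]: 0000  = hex 0
  rows 8-11 [u,v=10]: 0000  = hex 0
  rows 12-15 [u,v=11]: 0001  = hex 1
Counterexample vector (row 0 .. row 15) = 0000000000000001
Output column grouped in 4s = 0000 0000 0000 0001 = 0x0001
Convert to decimal digit by digit (value = value*16 + digit):
  0 -> 0
  0*16 + 0 = 0
  0*16 + 0 = 0
  0*16 + 1 = 1
Decimal = 1

1


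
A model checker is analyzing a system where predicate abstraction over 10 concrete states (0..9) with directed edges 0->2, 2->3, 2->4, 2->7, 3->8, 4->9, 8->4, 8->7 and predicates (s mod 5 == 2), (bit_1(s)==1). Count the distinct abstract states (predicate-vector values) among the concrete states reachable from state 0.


BFS from 0:
Concrete reachable: {0, 2, 3, 4, 7, 8, 9}
Abstract via predicates (s mod 5 == 2), (bit_1(s)==1):
  (0,0) <- {0, 4, 8, 9}
  (0,1) <- {3}
  (1,1) <- {2, 7}
Distinct abstract states = 3

3


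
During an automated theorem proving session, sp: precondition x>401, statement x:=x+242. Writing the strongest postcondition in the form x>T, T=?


Formula: sp(P, x:=E) = exists old_x. (x = E[old_x/x]) AND P[old_x/x] (old_x is the value of x before the assignment; eliminate old_x by solving x = E[old_x/x] for old_x)
Step 1: Precondition P: x>401, i.e. old_x > 401
Step 2: Assignment gives x = old_x + 242, so old_x = x - 242
Step 3: Substitute into P: x - 242 > 401
Step 4: Simplify: x > 401+242 = 643

643


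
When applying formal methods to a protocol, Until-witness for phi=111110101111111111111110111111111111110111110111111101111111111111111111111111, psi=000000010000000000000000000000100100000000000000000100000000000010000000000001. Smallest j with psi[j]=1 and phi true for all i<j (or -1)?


(phi U psi) at 0: need smallest j with psi[j]=1 and phi[i]=1 for all i in [0,j).
Scan from step 0:
  step 0: phi=1, psi=0 -> continue
  step 1: phi=1, psi=0 -> continue
  step 2: phi=1, psi=0 -> continue
  step 3: phi=1, psi=0 -> continue
  step 5: phi=0 -> phi-prefix broken from here
  step 7: psi=1 but phi already failed -> not a witness
  step 30: psi=1 but phi already failed -> not a witness
  step 33: psi=1 but phi already failed -> not a witness
  step 51: psi=1 but phi already failed -> not a witness
  step 64: psi=1 but phi already failed -> not a witness
  step 77: psi=1 but phi already failed -> not a witness
  end of trace: no witness -> -1
Witness step = -1

-1


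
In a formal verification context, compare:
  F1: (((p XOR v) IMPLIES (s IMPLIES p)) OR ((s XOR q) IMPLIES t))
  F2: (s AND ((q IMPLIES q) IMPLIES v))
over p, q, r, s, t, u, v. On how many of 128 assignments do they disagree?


F1 = (((p XOR v) IMPLIES (s IMPLIES p)) OR ((s XOR q) IMPLIES t))
F2 = (s AND ((q IMPLIES q) IMPLIES v))
Evaluate both on each of 128 rows (bits = p,q,r,s,t,u,v):
  row 0 [0000000]: F1=1 F2=0 (differ) -> 1
  row 1 [0000001]: F1=1 F2=0 (differ) -> 1
  row 2 [0000010]: F1=1 F2=0 (differ) -> 1
  row 3 [0000011]: F1=1 F2=0 (differ) -> 1
  row 4 [0000100]: F1=1 F2=0 (differ) -> 1
  (every remaining row is evaluated the same way; all 128 results are listed next)
Full result column, 8 rows per line (p,q,r,s fixed per line; t,u,v runs 000..111 left to right):
  rows 0-7 [p,q,r,s=0000]: 11111111  (ones: 8)
  rows 8-15 [p,q,r,s=0001]: 11111010  (ones: 6)
  rows 16-23 [p,q,r,s=0010]: 11111111  (ones: 8)
  rows 24-31 [p,q,r,s=0011]: 11111010  (ones: 6)
  rows 32-39 [p,q,r,s=0100]: 11111111  (ones: 8)
  rows 40-47 [p,q,r,s=0101]: 10101010  (ones: 4)
  rows 48-55 [p,q,r,s=0110]: 11111111  (ones: 8)
  rows 56-63 [p,q,r,s=0111]: 10101010  (ones: 4)
  rows 64-71 [p,q,r,s=1000]: 11111111  (ones: 8)
  rows 72-79 [p,q,r,s=1001]: 10101010  (ones: 4)
  rows 80-87 [p,q,r,s=1010]: 11111111  (ones: 8)
  rows 88-95 [p,q,r,s=1011]: 10101010  (ones: 4)
  rows 96-103 [p,q,r,s=1100]: 11111111  (ones: 8)
  rows 104-111 [p,q,r,s=1101]: 10101010  (ones: 4)
  rows 112-119 [p,q,r,s=1110]: 11111111  (ones: 8)
  rows 120-127 [p,q,r,s=1111]: 10101010  (ones: 4)
Disagreements = 8+6+8+6+8+4+8+4+8+4+8+4+8+4+8+4 = 100

100


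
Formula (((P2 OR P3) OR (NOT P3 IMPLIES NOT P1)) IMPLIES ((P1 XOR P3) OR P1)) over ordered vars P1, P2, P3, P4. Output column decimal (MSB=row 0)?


Formula: (((P2 OR P3) OR (NOT P3 IMPLIES NOT P1)) IMPLIES ((P1 XOR P3) OR P1)) over P1, P2, P3, P4 (16 rows)
Evaluate each row (bits = P1,P2,P3,P4, MSB first):
  row 0 [0000]: (((0 OR 0) OR (NOT 0 IMPLIES NOT 0)) IMPLIES ((0 XOR 0) OR 0)) -> 0
  row 1 [0001]: (((0 OR 0) OR (NOT 0 IMPLIES NOT 0)) IMPLIES ((0 XOR 0) OR 0)) -> 0
  row 2 [0010]: (((0 OR 1) OR (NOT 1 IMPLIES NOT 0)) IMPLIES ((0 XOR 1) OR 0)) -> 1
  row 3 [0011]: (((0 OR 1) OR (NOT 1 IMPLIES NOT 0)) IMPLIES ((0 XOR 1) OR 0)) -> 1
  row 4 [0100]: (((1 OR 0) OR (NOT 0 IMPLIES NOT 0)) IMPLIES ((0 XOR 0) OR 0)) -> 0
  row 5 [0101]: (((1 OR 0) OR (NOT 0 IMPLIES NOT 0)) IMPLIES ((0 XOR 0) OR 0)) -> 0
  row 6 [0110]: (((1 OR 1) OR (NOT 1 IMPLIES NOT 0)) IMPLIES ((0 XOR 1) OR 0)) -> 1
  row 7 [0111]: (((1 OR 1) OR (NOT 1 IMPLIES NOT 0)) IMPLIES ((0 XOR 1) OR 0)) -> 1
  row 8 [1000]: (((0 OR 0) OR (NOT 0 IMPLIES NOT 1)) IMPLIES ((1 XOR 0) OR 1)) -> 1
  row 9 [1001]: (((0 OR 0) OR (NOT 0 IMPLIES NOT 1)) IMPLIES ((1 XOR 0) OR 1)) -> 1
  row 10 [1010]: (((0 OR 1) OR (NOT 1 IMPLIES NOT 1)) IMPLIES ((1 XOR 1) OR 1)) -> 1
  row 11 [1011]: (((0 OR 1) OR (NOT 1 IMPLIES NOT 1)) IMPLIES ((1 XOR 1) OR 1)) -> 1
  row 12 [1100]: (((1 OR 0) OR (NOT 0 IMPLIES NOT 1)) IMPLIES ((1 XOR 0) OR 1)) -> 1
  row 13 [1101]: (((1 OR 0) OR (NOT 0 IMPLIES NOT 1)) IMPLIES ((1 XOR 0) OR 1)) -> 1
  row 14 [1110]: (((1 OR 1) OR (NOT 1 IMPLIES NOT 1)) IMPLIES ((1 XOR 1) OR 1)) -> 1
  row 15 [1111]: (((1 OR 1) OR (NOT 1 IMPLIES NOT 1)) IMPLIES ((1 XOR 1) OR 1)) -> 1
Full result column, 4 rows per line (P1,P2 fixed per line; P3,P4 runs 00..11 left to right):
  rows 0-3 [P1,P2=00]: 0011  = hex 3
  rows 4-7 [P1,P2=01]: 0011  = hex 3
  rows 8-11 [P1,P2=10]: 1111  = hex F
  rows 12-15 [P1,P2=11]: 1111  = hex F
Output column (row 0 .. row 15) = 0011001111111111
Output column grouped in 4s = 0011 0011 1111 1111 = 0x33FF
Convert to decimal digit by digit (value = value*16 + digit):
  3 -> 3
  3*16 + 3 = 51
  51*16 + 15 (F) = 831
  831*16 + 15 (F) = 13311
Decimal = 13311

13311


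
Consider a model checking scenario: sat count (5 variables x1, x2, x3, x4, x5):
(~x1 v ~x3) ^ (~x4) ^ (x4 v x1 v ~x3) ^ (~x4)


CNF with 4 clauses over 5 vars (32 assignments).
An assignment satisfies CNF iff every clause has >=1 true literal.
Check each row (bits = x1,x2,x3,x4,x5; clause T/F shown):
  row 0 [00000]: clauses=TTTT -> 1
  row 1 [00001]: clauses=TTTT -> 1
  row 2 [00010]: clauses=TFTF -> 0
  row 3 [00011]: clauses=TFTF -> 0
  row 4 [00100]: clauses=TTFT -> 0
  row 5 [00101]: clauses=TTFT -> 0
  row 6 [00110]: clauses=TFTF -> 0
  row 7 [00111]: clauses=TFTF -> 0
  row 8 [01000]: clauses=TTTT -> 1
  row 9 [01001]: clauses=TTTT -> 1
  row 10 [01010]: clauses=TFTF -> 0
  row 11 [01011]: clauses=TFTF -> 0
  row 12 [01100]: clauses=TTFT -> 0
  row 13 [01101]: clauses=TTFT -> 0
  row 14 [01110]: clauses=TFTF -> 0
  row 15 [01111]: clauses=TFTF -> 0
  row 16 [10000]: clauses=TTTT -> 1
  row 17 [10001]: clauses=TTTT -> 1
  row 18 [10010]: clauses=TFTF -> 0
  row 19 [10011]: clauses=TFTF -> 0
  row 20 [10100]: clauses=FTTT -> 0
  row 21 [10101]: clauses=FTTT -> 0
  row 22 [10110]: clauses=FFTF -> 0
  row 23 [10111]: clauses=FFTF -> 0
  row 24 [11000]: clauses=TTTT -> 1
  row 25 [11001]: clauses=TTTT -> 1
  row 26 [11010]: clauses=TFTF -> 0
  row 27 [11011]: clauses=TFTF -> 0
  row 28 [11100]: clauses=FTTT -> 0
  row 29 [11101]: clauses=FTTT -> 0
  row 30 [11110]: clauses=FFTF -> 0
  row 31 [11111]: clauses=FFTF -> 0
Full result column, 8 rows per line (x1,x2 fixed per line; x3,x4,x5 runs 000..111 left to right):
  rows 0-7 [x1,x2=00]: 11000000  (ones: 2)
  rows 8-15 [x1,x2=01]: 11000000  (ones: 2)
  rows 16-23 [x1,x2=10]: 11000000  (ones: 2)
  rows 24-31 [x1,x2=11]: 11000000  (ones: 2)
Satisfying assignments = 2+2+2+2 = 8

8


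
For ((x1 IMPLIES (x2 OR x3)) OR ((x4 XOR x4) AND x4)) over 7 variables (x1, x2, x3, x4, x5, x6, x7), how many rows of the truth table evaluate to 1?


Formula: ((x1 IMPLIES (x2 OR x3)) OR ((x4 XOR x4) AND x4)) over 7 vars (128 rows)
Evaluate each row (x1, x2, x3, x4, x5, x6, x7 as bits, MSB first):
  row 0 [0000000]: ((0 IMPLIES (0 OR 0)) OR ((0 XOR 0) AND 0)) -> 1
  row 1 [0000001]: ((0 IMPLIES (0 OR 0)) OR ((0 XOR 0) AND 0)) -> 1
  row 2 [0000010]: ((0 IMPLIES (0 OR 0)) OR ((0 XOR 0) AND 0)) -> 1
  row 3 [0000011]: ((0 IMPLIES (0 OR 0)) OR ((0 XOR 0) AND 0)) -> 1
  row 4 [0000100]: ((0 IMPLIES (0 OR 0)) OR ((0 XOR 0) AND 0)) -> 1
  (every remaining row is evaluated the same way; all 128 results are listed next)
Full result column, 8 rows per line (x1,x2,x3,x4 fixed per line; x5,x6,x7 runs 000..111 left to right):
  rows 0-7 [x1,x2,x3,x4=0000]: 11111111  (ones: 8)
  rows 8-15 [x1,x2,x3,x4=0001]: 11111111  (ones: 8)
  rows 16-23 [x1,x2,x3,x4=0010]: 11111111  (ones: 8)
  rows 24-31 [x1,x2,x3,x4=0011]: 11111111  (ones: 8)
  rows 32-39 [x1,x2,x3,x4=0100]: 11111111  (ones: 8)
  rows 40-47 [x1,x2,x3,x4=0101]: 11111111  (ones: 8)
  rows 48-55 [x1,x2,x3,x4=0110]: 11111111  (ones: 8)
  rows 56-63 [x1,x2,x3,x4=0111]: 11111111  (ones: 8)
  rows 64-71 [x1,x2,x3,x4=1000]: 00000000  (ones: 0)
  rows 72-79 [x1,x2,x3,x4=1001]: 00000000  (ones: 0)
  rows 80-87 [x1,x2,x3,x4=1010]: 11111111  (ones: 8)
  rows 88-95 [x1,x2,x3,x4=1011]: 11111111  (ones: 8)
  rows 96-103 [x1,x2,x3,x4=1100]: 11111111  (ones: 8)
  rows 104-111 [x1,x2,x3,x4=1101]: 11111111  (ones: 8)
  rows 112-119 [x1,x2,x3,x4=1110]: 11111111  (ones: 8)
  rows 120-127 [x1,x2,x3,x4=1111]: 11111111  (ones: 8)
Count of 1-rows = 8+8+8+8+8+8+8+8+0+0+8+8+8+8+8+8 = 112

112


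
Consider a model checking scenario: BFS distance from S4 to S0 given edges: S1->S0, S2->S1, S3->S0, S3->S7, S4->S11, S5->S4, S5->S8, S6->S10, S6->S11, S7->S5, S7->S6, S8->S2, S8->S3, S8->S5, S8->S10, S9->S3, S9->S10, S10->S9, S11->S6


BFS layer-by-layer from S4:
  dist 0: {S4}
  dist 1: {S11}
  dist 2: {S6}
  dist 3: {S10}
  dist 4: {S9}
  dist 5: {S3}
  dist 6: {S0, S7}
  -> S0 reached at distance 6
Shortest path length = 6

6


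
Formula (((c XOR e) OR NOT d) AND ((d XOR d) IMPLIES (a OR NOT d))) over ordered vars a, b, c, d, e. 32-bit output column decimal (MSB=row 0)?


Formula: (((c XOR e) OR NOT d) AND ((d XOR d) IMPLIES (a OR NOT d))) over a, b, c, d, e (32 rows)
Evaluate each row (bits = a,b,c,d,e, MSB first):
  row 0 [00000]: (((0 XOR 0) OR NOT 0) AND ((0 XOR 0) IMPLIES (0 OR NOT 0))) -> 1
  row 1 [00001]: (((0 XOR 1) OR NOT 0) AND ((0 XOR 0) IMPLIES (0 OR NOT 0))) -> 1
  row 2 [00010]: (((0 XOR 0) OR NOT 1) AND ((1 XOR 1) IMPLIES (0 OR NOT 1))) -> 0
  row 3 [00011]: (((0 XOR 1) OR NOT 1) AND ((1 XOR 1) IMPLIES (0 OR NOT 1))) -> 1
  row 4 [00100]: (((1 XOR 0) OR NOT 0) AND ((0 XOR 0) IMPLIES (0 OR NOT 0))) -> 1
  row 5 [00101]: (((1 XOR 1) OR NOT 0) AND ((0 XOR 0) IMPLIES (0 OR NOT 0))) -> 1
  row 6 [00110]: (((1 XOR 0) OR NOT 1) AND ((1 XOR 1) IMPLIES (0 OR NOT 1))) -> 1
  row 7 [00111]: (((1 XOR 1) OR NOT 1) AND ((1 XOR 1) IMPLIES (0 OR NOT 1))) -> 0
  row 8 [01000]: (((0 XOR 0) OR NOT 0) AND ((0 XOR 0) IMPLIES (0 OR NOT 0))) -> 1
  row 9 [01001]: (((0 XOR 1) OR NOT 0) AND ((0 XOR 0) IMPLIES (0 OR NOT 0))) -> 1
  row 10 [01010]: (((0 XOR 0) OR NOT 1) AND ((1 XOR 1) IMPLIES (0 OR NOT 1))) -> 0
  row 11 [01011]: (((0 XOR 1) OR NOT 1) AND ((1 XOR 1) IMPLIES (0 OR NOT 1))) -> 1
  row 12 [01100]: (((1 XOR 0) OR NOT 0) AND ((0 XOR 0) IMPLIES (0 OR NOT 0))) -> 1
  row 13 [01101]: (((1 XOR 1) OR NOT 0) AND ((0 XOR 0) IMPLIES (0 OR NOT 0))) -> 1
  row 14 [01110]: (((1 XOR 0) OR NOT 1) AND ((1 XOR 1) IMPLIES (0 OR NOT 1))) -> 1
  row 15 [01111]: (((1 XOR 1) OR NOT 1) AND ((1 XOR 1) IMPLIES (0 OR NOT 1))) -> 0
  row 16 [10000]: (((0 XOR 0) OR NOT 0) AND ((0 XOR 0) IMPLIES (1 OR NOT 0))) -> 1
  row 17 [10001]: (((0 XOR 1) OR NOT 0) AND ((0 XOR 0) IMPLIES (1 OR NOT 0))) -> 1
  row 18 [10010]: (((0 XOR 0) OR NOT 1) AND ((1 XOR 1) IMPLIES (1 OR NOT 1))) -> 0
  row 19 [10011]: (((0 XOR 1) OR NOT 1) AND ((1 XOR 1) IMPLIES (1 OR NOT 1))) -> 1
  row 20 [10100]: (((1 XOR 0) OR NOT 0) AND ((0 XOR 0) IMPLIES (1 OR NOT 0))) -> 1
  row 21 [10101]: (((1 XOR 1) OR NOT 0) AND ((0 XOR 0) IMPLIES (1 OR NOT 0))) -> 1
  row 22 [10110]: (((1 XOR 0) OR NOT 1) AND ((1 XOR 1) IMPLIES (1 OR NOT 1))) -> 1
  row 23 [10111]: (((1 XOR 1) OR NOT 1) AND ((1 XOR 1) IMPLIES (1 OR NOT 1))) -> 0
  row 24 [11000]: (((0 XOR 0) OR NOT 0) AND ((0 XOR 0) IMPLIES (1 OR NOT 0))) -> 1
  row 25 [11001]: (((0 XOR 1) OR NOT 0) AND ((0 XOR 0) IMPLIES (1 OR NOT 0))) -> 1
  row 26 [11010]: (((0 XOR 0) OR NOT 1) AND ((1 XOR 1) IMPLIES (1 OR NOT 1))) -> 0
  row 27 [11011]: (((0 XOR 1) OR NOT 1) AND ((1 XOR 1) IMPLIES (1 OR NOT 1))) -> 1
  row 28 [11100]: (((1 XOR 0) OR NOT 0) AND ((0 XOR 0) IMPLIES (1 OR NOT 0))) -> 1
  row 29 [11101]: (((1 XOR 1) OR NOT 0) AND ((0 XOR 0) IMPLIES (1 OR NOT 0))) -> 1
  row 30 [11110]: (((1 XOR 0) OR NOT 1) AND ((1 XOR 1) IMPLIES (1 OR NOT 1))) -> 1
  row 31 [11111]: (((1 XOR 1) OR NOT 1) AND ((1 XOR 1) IMPLIES (1 OR NOT 1))) -> 0
Full result column, 4 rows per line (a,b,c fixed per line; d,e runs 00..11 left to right):
  rows 0-3 [a,b,c=000]: 1101  = hex D
  rows 4-7 [a,b,c=001]: 1110  = hex E
  rows 8-11 [a,b,c=010]: 1101  = hex D
  rows 12-15 [a,b,c=011]: 1110  = hex E
  rows 16-19 [a,b,c=100]: 1101  = hex D
  rows 20-23 [a,b,c=101]: 1110  = hex E
  rows 24-27 [a,b,c=110]: 1101  = hex D
  rows 28-31 [a,b,c=111]: 1110  = hex E
Output column (row 0 .. row 31) = 11011110110111101101111011011110
Output column grouped in 4s = 1101 1110 1101 1110 1101 1110 1101 1110 = 0xDEDEDEDE
Convert to decimal digit by digit (value = value*16 + digit):
  D -> 13
  13*16 + 14 (E) = 222
  222*16 + 13 (D) = 3565
  3565*16 + 14 (E) = 57054
  57054*16 + 13 (D) = 912877
  912877*16 + 14 (E) = 14606046
  14606046*16 + 13 (D) = 233696749
  233696749*16 + 14 (E) = 3739147998
Decimal = 3739147998

3739147998


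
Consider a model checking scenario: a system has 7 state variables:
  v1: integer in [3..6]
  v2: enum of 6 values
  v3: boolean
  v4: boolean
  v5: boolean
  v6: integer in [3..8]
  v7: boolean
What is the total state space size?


State space = product of domain sizes of all variables.
Domain sizes:
  v1 (integer in [3..6]): 4
  v2 (enum of 6 values): 6
  v3 (boolean): 2
  v4 (boolean): 2
  v5 (boolean): 2
  v6 (integer in [3..8]): 6
  v7 (boolean): 2
Product = 4 * 6 * 2 * 2 * 2 * 6 * 2 = 2304

2304


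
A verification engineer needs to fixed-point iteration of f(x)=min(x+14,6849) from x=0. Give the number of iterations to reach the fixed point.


Step 1: x=0, cap=6849, increment=14
Step 2: x grows by 14 each step until capped at 6849; fixed point is x=6849
Step 3: iterations = ceil(6849/14) = 490

490


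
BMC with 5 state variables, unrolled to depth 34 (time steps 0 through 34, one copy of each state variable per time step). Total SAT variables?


BMC unrolls to depth k, creating one copy of each state var for steps 0..k.
Step count = 34 + 1 = 35 (steps 0 through 34)
Vars per step = 5
Total = 5 * 35 = 175

175


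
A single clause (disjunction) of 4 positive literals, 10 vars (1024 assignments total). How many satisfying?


Step 1: Total=2^10=1024
Step 2: Unsat when all 4 false: 2^6=64
Step 3: Sat=1024-64=960

960


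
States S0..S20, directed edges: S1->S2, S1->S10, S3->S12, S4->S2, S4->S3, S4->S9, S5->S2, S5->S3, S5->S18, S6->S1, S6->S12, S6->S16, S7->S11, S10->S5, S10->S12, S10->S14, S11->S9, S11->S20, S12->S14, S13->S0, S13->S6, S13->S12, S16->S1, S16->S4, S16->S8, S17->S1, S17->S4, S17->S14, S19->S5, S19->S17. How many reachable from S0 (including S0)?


BFS from S0:
  layer 0: {S0}
Reachable set: {S0}
Count = 1

1


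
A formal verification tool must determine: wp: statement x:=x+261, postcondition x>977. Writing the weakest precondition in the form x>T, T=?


Formula: wp(x:=E, P) = P[E/x] (substitute E for x in postcondition)
Step 1: Postcondition: x>977
Step 2: Substitute x+261 for x: x+261>977
Step 3: Solve for x: x > 977-261 = 716

716


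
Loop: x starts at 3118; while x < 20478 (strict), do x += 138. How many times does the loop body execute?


Step 1: x goes from 3118 toward 20478 by 138; the body runs while x<20478, so iterations = ceil((bound-start)/step)
Step 2: Distance=17360
Step 3: ceil(17360/138)=126

126


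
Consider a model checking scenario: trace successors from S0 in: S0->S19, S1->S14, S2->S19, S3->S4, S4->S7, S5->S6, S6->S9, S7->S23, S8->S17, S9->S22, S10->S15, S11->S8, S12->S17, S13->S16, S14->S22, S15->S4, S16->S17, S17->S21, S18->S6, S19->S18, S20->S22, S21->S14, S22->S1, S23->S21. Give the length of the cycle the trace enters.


Trace from S0 until a state repeats:
  S0 -> S19 -> S18 -> S6 -> S9 -> S22 -> S1 -> S14 -> S22
S22 first seen at step 5, revisited at step 8.
Cycle length = 8 - 5 = 3

3


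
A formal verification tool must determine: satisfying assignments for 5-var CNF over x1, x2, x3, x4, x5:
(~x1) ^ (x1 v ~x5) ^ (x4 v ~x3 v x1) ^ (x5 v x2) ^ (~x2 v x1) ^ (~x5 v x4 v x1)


CNF with 6 clauses over 5 vars (32 assignments).
An assignment satisfies CNF iff every clause has >=1 true literal.
Check each row (bits = x1,x2,x3,x4,x5; clause T/F shown):
  row 0 [00000]: clauses=TTTFTT -> 0
  row 1 [00001]: clauses=TFTTTF -> 0
  row 2 [00010]: clauses=TTTFTT -> 0
  row 3 [00011]: clauses=TFTTTT -> 0
  row 4 [00100]: clauses=TTFFTT -> 0
  row 5 [00101]: clauses=TFFTTF -> 0
  row 6 [00110]: clauses=TTTFTT -> 0
  row 7 [00111]: clauses=TFTTTT -> 0
  row 8 [01000]: clauses=TTTTFT -> 0
  row 9 [01001]: clauses=TFTTFF -> 0
  row 10 [01010]: clauses=TTTTFT -> 0
  row 11 [01011]: clauses=TFTTFT -> 0
  row 12 [01100]: clauses=TTFTFT -> 0
  row 13 [01101]: clauses=TFFTFF -> 0
  row 14 [01110]: clauses=TTTTFT -> 0
  row 15 [01111]: clauses=TFTTFT -> 0
  row 16 [10000]: clauses=FTTFTT -> 0
  row 17 [10001]: clauses=FTTTTT -> 0
  row 18 [10010]: clauses=FTTFTT -> 0
  row 19 [10011]: clauses=FTTTTT -> 0
  row 20 [10100]: clauses=FTTFTT -> 0
  row 21 [10101]: clauses=FTTTTT -> 0
  row 22 [10110]: clauses=FTTFTT -> 0
  row 23 [10111]: clauses=FTTTTT -> 0
  row 24 [11000]: clauses=FTTTTT -> 0
  row 25 [11001]: clauses=FTTTTT -> 0
  row 26 [11010]: clauses=FTTTTT -> 0
  row 27 [11011]: clauses=FTTTTT -> 0
  row 28 [11100]: clauses=FTTTTT -> 0
  row 29 [11101]: clauses=FTTTTT -> 0
  row 30 [11110]: clauses=FTTTTT -> 0
  row 31 [11111]: clauses=FTTTTT -> 0
Full result column, 8 rows per line (x1,x2 fixed per line; x3,x4,x5 runs 000..111 left to right):
  rows 0-7 [x1,x2=00]: 00000000  (ones: 0)
  rows 8-15 [x1,x2=01]: 00000000  (ones: 0)
  rows 16-23 [x1,x2=10]: 00000000  (ones: 0)
  rows 24-31 [x1,x2=11]: 00000000  (ones: 0)
Satisfying assignments = 0+0+0+0 = 0

0


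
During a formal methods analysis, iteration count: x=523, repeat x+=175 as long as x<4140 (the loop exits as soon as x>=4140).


Step 1: x goes from 523 toward 4140 by 175; the body runs while x<4140, so iterations = ceil((bound-start)/step)
Step 2: Distance=3617
Step 3: ceil(3617/175)=21

21


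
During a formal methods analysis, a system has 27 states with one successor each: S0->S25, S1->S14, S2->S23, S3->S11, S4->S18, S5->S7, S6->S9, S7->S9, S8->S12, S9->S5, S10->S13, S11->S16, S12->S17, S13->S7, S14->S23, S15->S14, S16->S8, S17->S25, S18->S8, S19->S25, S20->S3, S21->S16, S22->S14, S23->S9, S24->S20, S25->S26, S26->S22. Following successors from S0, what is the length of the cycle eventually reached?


Trace from S0 until a state repeats:
  S0 -> S25 -> S26 -> S22 -> S14 -> S23 -> S9 -> S5 -> S7 -> S9
S9 first seen at step 6, revisited at step 9.
Cycle length = 9 - 6 = 3

3


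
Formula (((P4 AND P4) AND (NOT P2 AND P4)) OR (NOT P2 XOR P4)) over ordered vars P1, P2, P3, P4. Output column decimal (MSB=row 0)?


Formula: (((P4 AND P4) AND (NOT P2 AND P4)) OR (NOT P2 XOR P4)) over P1, P2, P3, P4 (16 rows)
Evaluate each row (bits = P1,P2,P3,P4, MSB first):
  row 0 [0000]: (((0 AND 0) AND (NOT 0 AND 0)) OR (NOT 0 XOR 0)) -> 1
  row 1 [0001]: (((1 AND 1) AND (NOT 0 AND 1)) OR (NOT 0 XOR 1)) -> 1
  row 2 [0010]: (((0 AND 0) AND (NOT 0 AND 0)) OR (NOT 0 XOR 0)) -> 1
  row 3 [0011]: (((1 AND 1) AND (NOT 0 AND 1)) OR (NOT 0 XOR 1)) -> 1
  row 4 [0100]: (((0 AND 0) AND (NOT 1 AND 0)) OR (NOT 1 XOR 0)) -> 0
  row 5 [0101]: (((1 AND 1) AND (NOT 1 AND 1)) OR (NOT 1 XOR 1)) -> 1
  row 6 [0110]: (((0 AND 0) AND (NOT 1 AND 0)) OR (NOT 1 XOR 0)) -> 0
  row 7 [0111]: (((1 AND 1) AND (NOT 1 AND 1)) OR (NOT 1 XOR 1)) -> 1
  row 8 [1000]: (((0 AND 0) AND (NOT 0 AND 0)) OR (NOT 0 XOR 0)) -> 1
  row 9 [1001]: (((1 AND 1) AND (NOT 0 AND 1)) OR (NOT 0 XOR 1)) -> 1
  row 10 [1010]: (((0 AND 0) AND (NOT 0 AND 0)) OR (NOT 0 XOR 0)) -> 1
  row 11 [1011]: (((1 AND 1) AND (NOT 0 AND 1)) OR (NOT 0 XOR 1)) -> 1
  row 12 [1100]: (((0 AND 0) AND (NOT 1 AND 0)) OR (NOT 1 XOR 0)) -> 0
  row 13 [1101]: (((1 AND 1) AND (NOT 1 AND 1)) OR (NOT 1 XOR 1)) -> 1
  row 14 [1110]: (((0 AND 0) AND (NOT 1 AND 0)) OR (NOT 1 XOR 0)) -> 0
  row 15 [1111]: (((1 AND 1) AND (NOT 1 AND 1)) OR (NOT 1 XOR 1)) -> 1
Full result column, 4 rows per line (P1,P2 fixed per line; P3,P4 runs 00..11 left to right):
  rows 0-3 [P1,P2=00]: 1111  = hex F
  rows 4-7 [P1,P2=01]: 0101  = hex 5
  rows 8-11 [P1,P2=10]: 1111  = hex F
  rows 12-15 [P1,P2=11]: 0101  = hex 5
Output column (row 0 .. row 15) = 1111010111110101
Output column grouped in 4s = 1111 0101 1111 0101 = 0xF5F5
Convert to decimal digit by digit (value = value*16 + digit):
  F -> 15
  15*16 + 5 = 245
  245*16 + 15 (F) = 3935
  3935*16 + 5 = 62965
Decimal = 62965

62965


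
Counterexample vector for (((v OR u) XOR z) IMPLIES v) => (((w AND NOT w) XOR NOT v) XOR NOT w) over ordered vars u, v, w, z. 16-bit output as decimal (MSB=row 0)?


F1 = (((v OR u) XOR z) IMPLIES v)
F2 = (((w AND NOT w) XOR NOT v) XOR NOT w)
Counterexample to F1=>F2 is where F1=1 and F2=0.
Evaluate each row (bits = u,v,w,z, MSB first):
  row 0 [0000]: F1=1 F2=0 -> F1&~F2 -> 1
  row 1 [0001]: F1=0 F2=0 -> F1&~F2 -> 0
  row 2 [0010]: F1=1 F2=1 -> F1&~F2 -> 0
  row 3 [0011]: F1=0 F2=1 -> F1&~F2 -> 0
  row 4 [0100]: F1=1 F2=1 -> F1&~F2 -> 0
  row 5 [0101]: F1=1 F2=1 -> F1&~F2 -> 0
  row 6 [0110]: F1=1 F2=0 -> F1&~F2 -> 1
  row 7 [0111]: F1=1 F2=0 -> F1&~F2 -> 1
  row 8 [1000]: F1=0 F2=0 -> F1&~F2 -> 0
  row 9 [1001]: F1=1 F2=0 -> F1&~F2 -> 1
  row 10 [1010]: F1=0 F2=1 -> F1&~F2 -> 0
  row 11 [1011]: F1=1 F2=1 -> F1&~F2 -> 0
  row 12 [1100]: F1=1 F2=1 -> F1&~F2 -> 0
  row 13 [1101]: F1=1 F2=1 -> F1&~F2 -> 0
  row 14 [1110]: F1=1 F2=0 -> F1&~F2 -> 1
  row 15 [1111]: F1=1 F2=0 -> F1&~F2 -> 1
Full result column, 4 rows per line (u,v fixed per line; w,z runs 00..11 left to right):
  rows 0-3 [u,v=00]: 1000  = hex 8
  rows 4-7 [u,v=01]: 0011  = hex 3
  rows 8-11 [u,v=10]: 0100  = hex 4
  rows 12-15 [u,v=11]: 0011  = hex 3
Counterexample vector (row 0 .. row 15) = 1000001101000011
Output column grouped in 4s = 1000 0011 0100 0011 = 0x8343
Convert to decimal digit by digit (value = value*16 + digit):
  8 -> 8
  8*16 + 3 = 131
  131*16 + 4 = 2100
  2100*16 + 3 = 33603
Decimal = 33603

33603


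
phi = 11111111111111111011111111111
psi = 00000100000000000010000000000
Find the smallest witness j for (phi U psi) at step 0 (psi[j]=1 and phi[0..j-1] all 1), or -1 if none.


(phi U psi) at 0: need smallest j with psi[j]=1 and phi[i]=1 for all i in [0,j).
Scan from step 0:
  step 0: phi=1, psi=0 -> continue
  step 1: phi=1, psi=0 -> continue
  step 2: phi=1, psi=0 -> continue
  step 3: phi=1, psi=0 -> continue
  step 5: psi=1 and phi held for [0,5) -> witness found
Witness step = 5

5


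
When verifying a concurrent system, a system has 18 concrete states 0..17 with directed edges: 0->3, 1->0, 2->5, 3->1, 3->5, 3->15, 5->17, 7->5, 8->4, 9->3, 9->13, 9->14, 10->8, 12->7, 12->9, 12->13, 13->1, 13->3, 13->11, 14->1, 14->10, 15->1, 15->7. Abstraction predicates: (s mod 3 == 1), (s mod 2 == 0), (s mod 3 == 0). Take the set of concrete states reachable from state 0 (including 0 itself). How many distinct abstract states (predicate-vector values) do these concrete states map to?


BFS from 0:
Concrete reachable: {0, 1, 3, 5, 7, 15, 17}
Abstract via predicates (s mod 3 == 1), (s mod 2 == 0), (s mod 3 == 0):
  (0,0,0) <- {5, 17}
  (0,0,1) <- {3, 15}
  (0,1,1) <- {0}
  (1,0,0) <- {1, 7}
Distinct abstract states = 4

4


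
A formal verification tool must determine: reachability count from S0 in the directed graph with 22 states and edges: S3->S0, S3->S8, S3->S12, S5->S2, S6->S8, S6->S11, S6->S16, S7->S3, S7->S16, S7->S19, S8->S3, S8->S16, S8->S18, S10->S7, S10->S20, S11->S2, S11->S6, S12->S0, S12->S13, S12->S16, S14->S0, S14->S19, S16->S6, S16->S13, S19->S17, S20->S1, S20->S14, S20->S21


BFS from S0:
  layer 0: {S0}
Reachable set: {S0}
Count = 1

1


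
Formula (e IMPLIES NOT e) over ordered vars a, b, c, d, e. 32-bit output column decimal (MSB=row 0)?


Formula: (e IMPLIES NOT e) over a, b, c, d, e (32 rows)
Evaluate each row (bits = a,b,c,d,e, MSB first):
  row 0 [00000]: (0 IMPLIES NOT 0) -> 1
  row 1 [00001]: (1 IMPLIES NOT 1) -> 0
  row 2 [00010]: (0 IMPLIES NOT 0) -> 1
  row 3 [00011]: (1 IMPLIES NOT 1) -> 0
  row 4 [00100]: (0 IMPLIES NOT 0) -> 1
  row 5 [00101]: (1 IMPLIES NOT 1) -> 0
  row 6 [00110]: (0 IMPLIES NOT 0) -> 1
  row 7 [00111]: (1 IMPLIES NOT 1) -> 0
  row 8 [01000]: (0 IMPLIES NOT 0) -> 1
  row 9 [01001]: (1 IMPLIES NOT 1) -> 0
  row 10 [01010]: (0 IMPLIES NOT 0) -> 1
  row 11 [01011]: (1 IMPLIES NOT 1) -> 0
  row 12 [01100]: (0 IMPLIES NOT 0) -> 1
  row 13 [01101]: (1 IMPLIES NOT 1) -> 0
  row 14 [01110]: (0 IMPLIES NOT 0) -> 1
  row 15 [01111]: (1 IMPLIES NOT 1) -> 0
  row 16 [10000]: (0 IMPLIES NOT 0) -> 1
  row 17 [10001]: (1 IMPLIES NOT 1) -> 0
  row 18 [10010]: (0 IMPLIES NOT 0) -> 1
  row 19 [10011]: (1 IMPLIES NOT 1) -> 0
  row 20 [10100]: (0 IMPLIES NOT 0) -> 1
  row 21 [10101]: (1 IMPLIES NOT 1) -> 0
  row 22 [10110]: (0 IMPLIES NOT 0) -> 1
  row 23 [10111]: (1 IMPLIES NOT 1) -> 0
  row 24 [11000]: (0 IMPLIES NOT 0) -> 1
  row 25 [11001]: (1 IMPLIES NOT 1) -> 0
  row 26 [11010]: (0 IMPLIES NOT 0) -> 1
  row 27 [11011]: (1 IMPLIES NOT 1) -> 0
  row 28 [11100]: (0 IMPLIES NOT 0) -> 1
  row 29 [11101]: (1 IMPLIES NOT 1) -> 0
  row 30 [11110]: (0 IMPLIES NOT 0) -> 1
  row 31 [11111]: (1 IMPLIES NOT 1) -> 0
Full result column, 4 rows per line (a,b,c fixed per line; d,e runs 00..11 left to right):
  rows 0-3 [a,b,c=000]: 1010  = hex A
  rows 4-7 [a,b,c=001]: 1010  = hex A
  rows 8-11 [a,b,c=010]: 1010  = hex A
  rows 12-15 [a,b,c=011]: 1010  = hex A
  rows 16-19 [a,b,c=100]: 1010  = hex A
  rows 20-23 [a,b,c=101]: 1010  = hex A
  rows 24-27 [a,b,c=110]: 1010  = hex A
  rows 28-31 [a,b,c=111]: 1010  = hex A
Output column (row 0 .. row 31) = 10101010101010101010101010101010
Output column grouped in 4s = 1010 1010 1010 1010 1010 1010 1010 1010 = 0xAAAAAAAA
Convert to decimal digit by digit (value = value*16 + digit):
  A -> 10
  10*16 + 10 (A) = 170
  170*16 + 10 (A) = 2730
  2730*16 + 10 (A) = 43690
  43690*16 + 10 (A) = 699050
  699050*16 + 10 (A) = 11184810
  11184810*16 + 10 (A) = 178956970
  178956970*16 + 10 (A) = 2863311530
Decimal = 2863311530

2863311530


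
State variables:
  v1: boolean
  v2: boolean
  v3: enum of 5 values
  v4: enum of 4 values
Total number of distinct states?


State space = product of domain sizes of all variables.
Domain sizes:
  v1 (boolean): 2
  v2 (boolean): 2
  v3 (enum of 5 values): 5
  v4 (enum of 4 values): 4
Product = 2 * 2 * 5 * 4 = 80

80


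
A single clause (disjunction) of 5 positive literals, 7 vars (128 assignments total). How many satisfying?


Step 1: Total=2^7=128
Step 2: Unsat when all 5 false: 2^2=4
Step 3: Sat=128-4=124

124


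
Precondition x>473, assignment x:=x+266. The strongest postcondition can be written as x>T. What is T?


Formula: sp(P, x:=E) = exists old_x. (x = E[old_x/x]) AND P[old_x/x] (old_x is the value of x before the assignment; eliminate old_x by solving x = E[old_x/x] for old_x)
Step 1: Precondition P: x>473, i.e. old_x > 473
Step 2: Assignment gives x = old_x + 266, so old_x = x - 266
Step 3: Substitute into P: x - 266 > 473
Step 4: Simplify: x > 473+266 = 739

739


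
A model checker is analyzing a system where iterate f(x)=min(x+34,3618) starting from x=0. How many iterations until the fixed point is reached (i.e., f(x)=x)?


Step 1: x=0, cap=3618, increment=34
Step 2: x grows by 34 each step until capped at 3618; fixed point is x=3618
Step 3: iterations = ceil(3618/34) = 107

107


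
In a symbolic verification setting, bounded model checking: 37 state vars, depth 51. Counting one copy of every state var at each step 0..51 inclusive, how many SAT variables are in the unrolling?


BMC unrolls to depth k, creating one copy of each state var for steps 0..k.
Step count = 51 + 1 = 52 (steps 0 through 51)
Vars per step = 37
Total = 37 * 52 = 1924

1924


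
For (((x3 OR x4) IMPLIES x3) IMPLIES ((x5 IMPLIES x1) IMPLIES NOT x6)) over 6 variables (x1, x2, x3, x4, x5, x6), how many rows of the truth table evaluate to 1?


Formula: (((x3 OR x4) IMPLIES x3) IMPLIES ((x5 IMPLIES x1) IMPLIES NOT x6)) over 6 vars (64 rows)
Evaluate each row (x1, x2, x3, x4, x5, x6 as bits, MSB first):
  row 0 [000000]: (((0 OR 0) IMPLIES 0) IMPLIES ((0 IMPLIES 0) IMPLIES NOT 0)) -> 1
  row 1 [000001]: (((0 OR 0) IMPLIES 0) IMPLIES ((0 IMPLIES 0) IMPLIES NOT 1)) -> 0
  row 2 [000010]: (((0 OR 0) IMPLIES 0) IMPLIES ((1 IMPLIES 0) IMPLIES NOT 0)) -> 1
  row 3 [000011]: (((0 OR 0) IMPLIES 0) IMPLIES ((1 IMPLIES 0) IMPLIES NOT 1)) -> 1
  row 4 [000100]: (((0 OR 1) IMPLIES 0) IMPLIES ((0 IMPLIES 0) IMPLIES NOT 0)) -> 1
  (every remaining row is evaluated the same way; all 64 results are listed next)
Full result column, 8 rows per line (x1,x2,x3 fixed per line; x4,x5,x6 runs 000..111 left to right):
  rows 0-7 [x1,x2,x3=000]: 10111111  (ones: 7)
  rows 8-15 [x1,x2,x3=001]: 10111011  (ones: 6)
  rows 16-23 [x1,x2,x3=010]: 10111111  (ones: 7)
  rows 24-31 [x1,x2,x3=011]: 10111011  (ones: 6)
  rows 32-39 [x1,x2,x3=100]: 10101111  (ones: 6)
  rows 40-47 [x1,x2,x3=101]: 10101010  (ones: 4)
  rows 48-55 [x1,x2,x3=110]: 10101111  (ones: 6)
  rows 56-63 [x1,x2,x3=111]: 10101010  (ones: 4)
Count of 1-rows = 7+6+7+6+6+4+6+4 = 46

46


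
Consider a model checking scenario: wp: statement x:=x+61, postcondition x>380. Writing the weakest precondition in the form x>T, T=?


Formula: wp(x:=E, P) = P[E/x] (substitute E for x in postcondition)
Step 1: Postcondition: x>380
Step 2: Substitute x+61 for x: x+61>380
Step 3: Solve for x: x > 380-61 = 319

319
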